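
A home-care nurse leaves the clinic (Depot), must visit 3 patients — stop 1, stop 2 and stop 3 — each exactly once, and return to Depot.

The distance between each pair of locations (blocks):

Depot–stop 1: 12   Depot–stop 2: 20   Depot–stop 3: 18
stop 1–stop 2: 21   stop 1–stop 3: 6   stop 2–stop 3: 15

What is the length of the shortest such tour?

Minimum total distance: 53 blocks.

Depot-stop 1-stop 2-stop 3-Depot: 12+21+15+18 = 66
Depot-stop 1-stop 3-stop 2-Depot: 12+6+15+20 = 53
Depot-stop 2-stop 1-stop 3-Depot: 20+21+6+18 = 65
The minimum is 53.
One optimal route: Depot → stop 1 → stop 3 → stop 2 → Depot (or its reverse).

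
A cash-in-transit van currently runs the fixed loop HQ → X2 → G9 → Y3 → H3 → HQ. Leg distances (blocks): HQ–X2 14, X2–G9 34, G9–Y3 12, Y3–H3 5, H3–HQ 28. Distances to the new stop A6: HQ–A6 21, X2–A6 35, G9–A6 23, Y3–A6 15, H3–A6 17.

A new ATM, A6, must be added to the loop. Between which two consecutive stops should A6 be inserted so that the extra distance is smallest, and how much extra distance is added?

+10 blocks — insert A6 between H3 and HQ.

Insertion cost between consecutive stops i–j is d(i,A6) + d(A6,j) − d(i,j):
  between HQ and X2: 21 + 35 − 14 = 42
  between X2 and G9: 35 + 23 − 34 = 24
  between G9 and Y3: 23 + 15 − 12 = 26
  between Y3 and H3: 15 + 17 − 5 = 27
  between H3 and HQ: 17 + 21 − 28 = 10
Cheapest insertion is between H3 and HQ, adding 10.
New total = 93 + 10 = 103.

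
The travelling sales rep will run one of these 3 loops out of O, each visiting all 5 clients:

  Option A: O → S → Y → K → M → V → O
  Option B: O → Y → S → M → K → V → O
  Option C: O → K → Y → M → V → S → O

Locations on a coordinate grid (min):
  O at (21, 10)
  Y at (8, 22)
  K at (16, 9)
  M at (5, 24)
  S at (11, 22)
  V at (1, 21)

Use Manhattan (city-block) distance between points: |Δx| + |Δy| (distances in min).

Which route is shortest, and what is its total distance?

Option A: 22 + 3 + 21 + 26 + 7 + 31 = 110
Option B: 25 + 3 + 8 + 26 + 27 + 31 = 120
Option C: 6 + 21 + 5 + 7 + 11 + 22 = 72

72 min — Option C is the shortest.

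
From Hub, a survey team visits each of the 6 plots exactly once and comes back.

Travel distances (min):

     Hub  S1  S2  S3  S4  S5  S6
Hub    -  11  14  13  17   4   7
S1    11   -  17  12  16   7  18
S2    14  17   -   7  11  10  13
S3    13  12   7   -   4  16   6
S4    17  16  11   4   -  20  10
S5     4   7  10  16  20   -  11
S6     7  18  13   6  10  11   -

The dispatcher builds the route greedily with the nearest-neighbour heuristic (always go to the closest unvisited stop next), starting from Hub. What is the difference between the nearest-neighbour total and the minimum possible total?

From Hub: S5=4, S6=7, S1=11, S3=13, S2=14, S4=17 → choose S5 (4).
From S5: S1=7, S2=10, S6=11, S3=16, S4=20 → choose S1 (7).
From S1: S3=12, S4=16, S2=17, S6=18 → choose S3 (12).
From S3: S4=4, S6=6, S2=7 → choose S4 (4).
From S4: S6=10, S2=11 → choose S6 (10).
From S6: S2=13 → choose S2 (13).
NN route Hub → S5 → S1 → S3 → S4 → S6 → S2 → Hub costs 64.
Optimal: Hub → S1 → S5 → S2 → S3 → S4 → S6 → Hub costs 56 (by enumerating all 360 distinct tours).
Excess = 64 − 56 = 8.

The nearest-neighbour route is 8 min longer than optimal.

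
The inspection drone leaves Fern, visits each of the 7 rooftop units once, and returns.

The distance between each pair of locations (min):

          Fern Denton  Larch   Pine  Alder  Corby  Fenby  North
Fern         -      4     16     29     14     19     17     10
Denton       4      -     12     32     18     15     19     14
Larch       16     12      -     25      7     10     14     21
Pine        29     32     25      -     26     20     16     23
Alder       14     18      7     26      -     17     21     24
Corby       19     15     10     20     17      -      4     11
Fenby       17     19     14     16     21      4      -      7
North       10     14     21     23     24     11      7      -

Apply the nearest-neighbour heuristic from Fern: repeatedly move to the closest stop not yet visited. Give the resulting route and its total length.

Total distance 103 min via the nearest-neighbour route Fern → Denton → Larch → Alder → Corby → Fenby → North → Pine → Fern.

From Fern: distances to unvisited — Denton=4, North=10, Alder=14, Larch=16, Fenby=17, Corby=19, Pine=29. Nearest is Denton (4).
From Denton: distances to unvisited — Larch=12, North=14, Corby=15, Alder=18, Fenby=19, Pine=32. Nearest is Larch (12).
From Larch: distances to unvisited — Alder=7, Corby=10, Fenby=14, North=21, Pine=25. Nearest is Alder (7).
From Alder: distances to unvisited — Corby=17, Fenby=21, North=24, Pine=26. Nearest is Corby (17).
From Corby: distances to unvisited — Fenby=4, North=11, Pine=20. Nearest is Fenby (4).
From Fenby: distances to unvisited — North=7, Pine=16. Nearest is North (7).
From North: distances to unvisited — Pine=23. Nearest is Pine (23).
Return Pine→Fern: 29.
Total = 4 + 12 + 7 + 17 + 4 + 7 + 23 + 29 = 103.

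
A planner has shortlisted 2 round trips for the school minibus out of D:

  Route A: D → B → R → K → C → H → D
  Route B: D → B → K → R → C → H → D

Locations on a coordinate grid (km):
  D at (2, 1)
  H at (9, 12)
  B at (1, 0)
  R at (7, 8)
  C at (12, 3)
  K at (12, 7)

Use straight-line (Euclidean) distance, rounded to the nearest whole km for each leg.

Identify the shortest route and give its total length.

42 km — Route A is the shortest.

Route A: 1 + 10 + 5 + 4 + 9 + 13 = 42
Route B: 1 + 13 + 5 + 7 + 9 + 13 = 48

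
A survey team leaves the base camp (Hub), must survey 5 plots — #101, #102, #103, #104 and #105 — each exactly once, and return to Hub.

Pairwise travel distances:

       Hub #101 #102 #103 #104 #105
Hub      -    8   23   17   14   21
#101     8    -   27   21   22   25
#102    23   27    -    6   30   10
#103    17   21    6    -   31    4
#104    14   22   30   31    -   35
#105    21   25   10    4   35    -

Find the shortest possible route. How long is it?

87 — the shortest possible round trip.

There are 60 distinct closed tours to check (reversals are equivalent).
Hub → #101 → #102 → #103 → #104 → #105 → Hub: 8+27+6+31+35+21 = 128
Hub → #101 → #102 → #103 → #105 → #104 → Hub: 8+27+6+4+35+14 = 94
Hub → #101 → #102 → #104 → #103 → #105 → Hub: 8+27+30+31+4+21 = 121
Hub → #101 → #102 → #104 → #105 → #103 → Hub: 8+27+30+35+4+17 = 121
Hub → #101 → #102 → #105 → #103 → #104 → Hub: 8+27+10+4+31+14 = 94
Hub → #101 → #102 → #105 → #104 → #103 → Hub: 8+27+10+35+31+17 = 128
Hub → #101 → #103 → #102 → #104 → #105 → Hub: 8+21+6+30+35+21 = 121
Hub → #101 → #103 → #102 → #105 → #104 → Hub: 8+21+6+10+35+14 = 94
Hub → #101 → #103 → #104 → #102 → #105 → Hub: 8+21+31+30+10+21 = 121
Hub → #101 → #103 → #104 → #105 → #102 → Hub: 8+21+31+35+10+23 = 128
Hub → #101 → #103 → #105 → #102 → #104 → Hub: 8+21+4+10+30+14 = 87
Hub → #101 → #103 → #105 → #104 → #102 → Hub: 8+21+4+35+30+23 = 121
Hub → #101 → #104 → #102 → #103 → #105 → Hub: 8+22+30+6+4+21 = 91
Hub → #101 → #104 → #102 → #105 → #103 → Hub: 8+22+30+10+4+17 = 91
… (46 more)
The minimum is 87.
One optimal route: Hub → #101 → #103 → #105 → #102 → #104 → Hub (or its reverse).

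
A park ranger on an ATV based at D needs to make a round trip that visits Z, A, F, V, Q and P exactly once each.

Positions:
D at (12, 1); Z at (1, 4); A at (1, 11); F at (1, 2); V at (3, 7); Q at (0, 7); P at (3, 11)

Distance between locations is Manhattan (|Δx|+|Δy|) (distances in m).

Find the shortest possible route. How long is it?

With 6 stops there are 6!/2 = 360 distinct round trips (a route and its reverse cost the same).
D → Z → A → F → V → Q → P → D: 14+7+9+7+3+7+19 = 66
D → Z → A → F → V → P → Q → D: 14+7+9+7+4+7+18 = 66
D → Z → A → F → Q → V → P → D: 14+7+9+6+3+4+19 = 62
D → Z → A → F → Q → P → V → D: 14+7+9+6+7+4+15 = 62
D → Z → A → F → P → V → Q → D: 14+7+9+11+4+3+18 = 66
D → Z → A → F → P → Q → V → D: 14+7+9+11+7+3+15 = 66
D → Z → A → V → F → Q → P → D: 14+7+6+7+6+7+19 = 66
D → Z → A → V → F → P → Q → D: 14+7+6+7+11+7+18 = 70
… (352 more)
D → F → Z → Q → A → P → V → D: 12+2+4+5+2+4+15 = 44  ← best
The minimum is 44.
One optimal route: D → F → Z → Q → A → P → V → D (or its reverse).

44 m — the shortest possible round trip.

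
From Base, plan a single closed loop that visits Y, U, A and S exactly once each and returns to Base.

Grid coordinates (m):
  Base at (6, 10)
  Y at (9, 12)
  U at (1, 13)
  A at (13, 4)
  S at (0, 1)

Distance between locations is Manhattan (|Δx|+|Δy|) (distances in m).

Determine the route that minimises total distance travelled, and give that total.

54 m — the shortest possible round trip.

Base-Y-U-A-S-Base: 5+9+21+16+15 = 66
Base-Y-U-S-A-Base: 5+9+13+16+13 = 56
Base-Y-A-U-S-Base: 5+12+21+13+15 = 66
Base-Y-A-S-U-Base: 5+12+16+13+8 = 54
Base-Y-S-U-A-Base: 5+20+13+21+13 = 72
Base-Y-S-A-U-Base: 5+20+16+21+8 = 70
Base-U-Y-A-S-Base: 8+9+12+16+15 = 60
Base-U-Y-S-A-Base: 8+9+20+16+13 = 66
Base-U-A-Y-S-Base: 8+21+12+20+15 = 76
Base-U-S-Y-A-Base: 8+13+20+12+13 = 66
Base-A-Y-U-S-Base: 13+12+9+13+15 = 62
Base-A-U-Y-S-Base: 13+21+9+20+15 = 78
The minimum is 54.
One optimal route: Base → Y → A → S → U → Base (or its reverse).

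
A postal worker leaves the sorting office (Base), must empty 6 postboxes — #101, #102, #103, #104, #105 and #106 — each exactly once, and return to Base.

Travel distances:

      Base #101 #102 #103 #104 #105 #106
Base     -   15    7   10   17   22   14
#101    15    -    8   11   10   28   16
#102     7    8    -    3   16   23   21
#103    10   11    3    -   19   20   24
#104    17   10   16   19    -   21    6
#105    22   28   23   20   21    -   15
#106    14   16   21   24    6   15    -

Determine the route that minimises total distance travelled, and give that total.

Base→#101→#102→#103→#104→#105→#106→Base: 15+8+3+19+21+15+14 = 95
Base→#101→#102→#103→#104→#106→#105→Base: 15+8+3+19+6+15+22 = 88
Base→#101→#102→#103→#105→#104→#106→Base: 15+8+3+20+21+6+14 = 87
Base→#101→#102→#103→#105→#106→#104→Base: 15+8+3+20+15+6+17 = 84
Base→#101→#102→#103→#106→#104→#105→Base: 15+8+3+24+6+21+22 = 99
Base→#101→#102→#103→#106→#105→#104→Base: 15+8+3+24+15+21+17 = 103
Base→#101→#102→#104→#103→#105→#106→Base: 15+8+16+19+20+15+14 = 107
Base→#101→#102→#104→#103→#106→#105→Base: 15+8+16+19+24+15+22 = 119
… (352 more)
Base→#102→#103→#101→#104→#106→#105→Base: 7+3+11+10+6+15+22 = 74  ← best
The minimum is 74.
One optimal route: Base → #102 → #103 → #101 → #104 → #106 → #105 → Base (or its reverse).

Minimum total distance: 74.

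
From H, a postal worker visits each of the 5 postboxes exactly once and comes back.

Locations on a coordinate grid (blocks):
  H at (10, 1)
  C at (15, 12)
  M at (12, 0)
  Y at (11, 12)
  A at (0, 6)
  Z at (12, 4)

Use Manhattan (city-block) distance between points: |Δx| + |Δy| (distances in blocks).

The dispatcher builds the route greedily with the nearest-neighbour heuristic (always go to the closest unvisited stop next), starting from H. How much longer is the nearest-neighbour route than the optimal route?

Excess over optimum: 2 blocks.

H: M=3, Z=5, Y=12, A=15, C=16 ⇒ M
M: Z=4, Y=13, C=15, A=18 ⇒ Z
Z: Y=9, C=11, A=14 ⇒ Y
Y: C=4, A=17 ⇒ C
C: A=21 ⇒ A
NN route H → M → Z → Y → C → A → H costs 56.
Optimal: H → M → Z → C → Y → A → H costs 54 (by enumerating all 60 distinct tours).
Excess = 56 − 54 = 2.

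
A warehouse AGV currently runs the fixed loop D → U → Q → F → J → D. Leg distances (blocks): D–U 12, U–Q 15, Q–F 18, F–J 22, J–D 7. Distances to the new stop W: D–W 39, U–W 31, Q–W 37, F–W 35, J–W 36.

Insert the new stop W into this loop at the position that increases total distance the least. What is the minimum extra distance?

Minimum extra distance: 49 blocks, inserting W between F and J.

Insertion cost between consecutive stops i–j is d(i,W) + d(W,j) − d(i,j):
  between D and U: 39 + 31 − 12 = 58
  between U and Q: 31 + 37 − 15 = 53
  between Q and F: 37 + 35 − 18 = 54
  between F and J: 35 + 36 − 22 = 49
  between J and D: 36 + 39 − 7 = 68
Cheapest insertion is between F and J, adding 49.
New total = 74 + 49 = 123.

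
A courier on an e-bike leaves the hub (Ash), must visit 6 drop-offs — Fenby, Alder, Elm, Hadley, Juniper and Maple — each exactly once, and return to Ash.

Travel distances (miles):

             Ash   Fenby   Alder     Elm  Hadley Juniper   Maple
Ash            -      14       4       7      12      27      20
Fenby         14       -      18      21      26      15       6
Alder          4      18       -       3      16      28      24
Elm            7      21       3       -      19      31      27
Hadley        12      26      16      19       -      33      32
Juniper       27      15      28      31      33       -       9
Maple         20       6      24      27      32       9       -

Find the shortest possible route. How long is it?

88 miles — the shortest possible round trip.

Ash - Fenby - Alder - Elm - Hadley - Juniper - Maple - Ash: 14+18+3+19+33+9+20 = 116
Ash - Fenby - Alder - Elm - Hadley - Maple - Juniper - Ash: 14+18+3+19+32+9+27 = 122
Ash - Fenby - Alder - Elm - Juniper - Hadley - Maple - Ash: 14+18+3+31+33+32+20 = 151
Ash - Fenby - Alder - Elm - Juniper - Maple - Hadley - Ash: 14+18+3+31+9+32+12 = 119
Ash - Fenby - Alder - Elm - Maple - Hadley - Juniper - Ash: 14+18+3+27+32+33+27 = 154
Ash - Fenby - Alder - Elm - Maple - Juniper - Hadley - Ash: 14+18+3+27+9+33+12 = 116
Ash - Fenby - Alder - Hadley - Elm - Juniper - Maple - Ash: 14+18+16+19+31+9+20 = 127
Ash - Fenby - Alder - Hadley - Elm - Maple - Juniper - Ash: 14+18+16+19+27+9+27 = 130
… (352 more)
Ash - Fenby - Maple - Juniper - Hadley - Alder - Elm - Ash: 14+6+9+33+16+3+7 = 88  ← best
The minimum is 88.
One optimal route: Ash → Fenby → Maple → Juniper → Hadley → Alder → Elm → Ash (or its reverse).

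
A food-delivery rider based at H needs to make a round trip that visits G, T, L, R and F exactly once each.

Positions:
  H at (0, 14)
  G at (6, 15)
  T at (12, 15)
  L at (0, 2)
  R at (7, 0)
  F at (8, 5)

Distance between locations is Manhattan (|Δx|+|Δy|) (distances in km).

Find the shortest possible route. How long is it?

With 5 stops there are 5!/2 = 60 distinct round trips (a route and its reverse cost the same).
H→G→T→L→R→F→H: 7+6+25+9+6+17 = 70
H→G→T→L→F→R→H: 7+6+25+11+6+21 = 76
H→G→T→R→L→F→H: 7+6+20+9+11+17 = 70
H→G→T→R→F→L→H: 7+6+20+6+11+12 = 62
H→G→T→F→L→R→H: 7+6+14+11+9+21 = 68
H→G→T→F→R→L→H: 7+6+14+6+9+12 = 54
H→G→L→T→R→F→H: 7+19+25+20+6+17 = 94
H→G→L→T→F→R→H: 7+19+25+14+6+21 = 92
H→G→L→R→T→F→H: 7+19+9+20+14+17 = 86
H→G→L→R→F→T→H: 7+19+9+6+14+13 = 68
H→G→L→F→T→R→H: 7+19+11+14+20+21 = 92
H→G→L→F→R→T→H: 7+19+11+6+20+13 = 76
H→G→R→T→L→F→H: 7+16+20+25+11+17 = 96
H→G→R→T→F→L→H: 7+16+20+14+11+12 = 80
… (46 more)
The minimum is 54.
One optimal route: H → G → T → F → R → L → H (or its reverse).

54 km — the shortest possible round trip.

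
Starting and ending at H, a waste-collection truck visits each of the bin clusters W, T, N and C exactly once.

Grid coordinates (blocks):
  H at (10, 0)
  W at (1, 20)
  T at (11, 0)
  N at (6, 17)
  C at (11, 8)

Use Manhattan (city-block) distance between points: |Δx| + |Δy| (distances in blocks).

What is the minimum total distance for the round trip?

60 blocks — the shortest possible round trip.

With 4 stops there are 4!/2 = 12 distinct round trips (a route and its reverse cost the same).
H→W→T→N→C→H: 29+30+22+14+9 = 104
H→W→T→C→N→H: 29+30+8+14+21 = 102
H→W→N→T→C→H: 29+8+22+8+9 = 76
H→W→N→C→T→H: 29+8+14+8+1 = 60
H→W→C→T→N→H: 29+22+8+22+21 = 102
H→W→C→N→T→H: 29+22+14+22+1 = 88
H→T→W→N→C→H: 1+30+8+14+9 = 62
H→T→W→C→N→H: 1+30+22+14+21 = 88
H→T→N→W→C→H: 1+22+8+22+9 = 62
H→T→C→W→N→H: 1+8+22+8+21 = 60
H→N→W→T→C→H: 21+8+30+8+9 = 76
H→N→T→W→C→H: 21+22+30+22+9 = 104
The minimum is 60.
One optimal route: H → W → N → C → T → H (or its reverse).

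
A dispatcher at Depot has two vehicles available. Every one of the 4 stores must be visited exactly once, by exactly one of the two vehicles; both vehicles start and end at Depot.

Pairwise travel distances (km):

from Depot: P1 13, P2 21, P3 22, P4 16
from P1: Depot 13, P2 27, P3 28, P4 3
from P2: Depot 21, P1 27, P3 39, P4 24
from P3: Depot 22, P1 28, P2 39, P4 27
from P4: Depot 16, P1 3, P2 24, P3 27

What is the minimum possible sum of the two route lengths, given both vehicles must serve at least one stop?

105 km — the smallest possible combined total.

Check every non-empty split of the stops between the two vehicles; for each half take its own optimal tour:
  {P1} + {P2, P3, P4}: 26 + 94 = 120
  {P2} + {P1, P3, P4}: 42 + 65 = 107
  {P1, P2} + {P3, P4}: 61 + 65 = 126
  {P3} + {P1, P2, P4}: 44 + 61 = 105
  {P1, P3} + {P2, P4}: 63 + 61 = 124
  {P2, P3} + {P1, P4}: 82 + 32 = 114
  … (7 splits in total)
Best: vehicle 1 Depot → P3 → Depot = 44; vehicle 2 Depot → P1 → P4 → P2 → Depot = 61; combined 105.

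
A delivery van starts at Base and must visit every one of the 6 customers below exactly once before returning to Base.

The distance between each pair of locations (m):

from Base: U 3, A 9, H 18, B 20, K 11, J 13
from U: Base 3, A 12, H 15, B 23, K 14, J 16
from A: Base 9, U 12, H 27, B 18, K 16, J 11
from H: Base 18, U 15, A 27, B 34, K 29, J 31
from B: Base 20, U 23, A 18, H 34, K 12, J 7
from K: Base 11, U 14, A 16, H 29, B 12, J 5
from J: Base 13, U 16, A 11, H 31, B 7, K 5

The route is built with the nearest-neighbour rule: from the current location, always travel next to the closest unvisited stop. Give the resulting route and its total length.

At Base the remaining stops are U 3, A 9, K 11, J 13, H 18, B 20; go to U.
At U the remaining stops are A 12, K 14, H 15, J 16, B 23; go to A.
At A the remaining stops are J 11, K 16, B 18, H 27; go to J.
At J the remaining stops are K 5, B 7, H 31; go to K.
At K the remaining stops are B 12, H 29; go to B.
At B the remaining stops are H 34; go to H.
Return H→Base: 18.
Total = 3 + 12 + 11 + 5 + 12 + 34 + 18 = 95.

Nearest-neighbour total = 95 m; route Base → U → A → J → K → B → H → Base.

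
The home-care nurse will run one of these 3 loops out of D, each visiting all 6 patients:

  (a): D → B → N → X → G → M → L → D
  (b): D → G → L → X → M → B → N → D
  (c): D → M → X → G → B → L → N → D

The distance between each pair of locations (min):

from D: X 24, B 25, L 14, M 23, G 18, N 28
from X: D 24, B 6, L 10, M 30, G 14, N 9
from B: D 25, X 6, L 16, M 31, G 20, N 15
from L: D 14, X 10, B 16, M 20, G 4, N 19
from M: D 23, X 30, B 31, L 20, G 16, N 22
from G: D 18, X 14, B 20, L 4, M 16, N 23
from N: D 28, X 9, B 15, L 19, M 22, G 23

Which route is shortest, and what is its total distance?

(a): 25 + 15 + 9 + 14 + 16 + 20 + 14 = 113
(b): 18 + 4 + 10 + 30 + 31 + 15 + 28 = 136
(c): 23 + 30 + 14 + 20 + 16 + 19 + 28 = 150

113 min — (a) is the shortest.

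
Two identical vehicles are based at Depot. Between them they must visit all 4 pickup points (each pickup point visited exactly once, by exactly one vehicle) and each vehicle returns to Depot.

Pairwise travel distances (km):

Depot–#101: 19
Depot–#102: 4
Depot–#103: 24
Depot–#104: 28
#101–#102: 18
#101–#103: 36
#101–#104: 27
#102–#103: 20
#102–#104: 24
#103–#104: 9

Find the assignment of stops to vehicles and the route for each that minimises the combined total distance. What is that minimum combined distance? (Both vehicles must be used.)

Minimum combined distance: 87 km.

There are 2^3 − 1 = 7 ways to divide the 4 stops into two non-empty groups. For each, the best each vehicle can do is its own shortest tour through its group:
  {#101} + {#102, #103, #104}: 38 + 61 = 99
  {#102} + {#101, #103, #104}: 8 + 79 = 87
  {#101, #102} + {#103, #104}: 41 + 61 = 102
  {#103} + {#101, #102, #104}: 48 + 74 = 122
  {#101, #103} + {#102, #104}: 79 + 56 = 135
  {#102, #103} + {#101, #104}: 48 + 74 = 122
  … (7 splits in total)
Best: vehicle 1 Depot → #102 → Depot = 8; vehicle 2 Depot → #101 → #104 → #103 → Depot = 79; combined 87.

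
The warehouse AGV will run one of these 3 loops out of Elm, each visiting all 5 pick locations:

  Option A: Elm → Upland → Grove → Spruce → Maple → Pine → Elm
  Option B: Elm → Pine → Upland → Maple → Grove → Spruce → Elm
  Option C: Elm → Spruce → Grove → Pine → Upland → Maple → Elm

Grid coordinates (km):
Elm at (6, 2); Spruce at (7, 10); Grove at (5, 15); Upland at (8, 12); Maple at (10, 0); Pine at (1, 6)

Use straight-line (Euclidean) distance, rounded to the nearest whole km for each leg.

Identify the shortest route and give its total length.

46 km — Option A is the shortest.

Option A: 10 + 4 + 5 + 10 + 11 + 6 = 46
Option B: 6 + 9 + 12 + 16 + 5 + 8 = 56
Option C: 8 + 5 + 10 + 9 + 12 + 4 = 48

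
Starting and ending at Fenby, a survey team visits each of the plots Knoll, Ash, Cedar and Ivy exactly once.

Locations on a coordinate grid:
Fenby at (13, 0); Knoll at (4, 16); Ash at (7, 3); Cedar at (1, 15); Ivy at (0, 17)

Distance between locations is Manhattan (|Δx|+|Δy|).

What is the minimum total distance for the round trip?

There are 12 distinct closed tours to check (reversals are equivalent).
Fenby→Knoll→Ash→Cedar→Ivy→Fenby: 25+16+18+3+30 = 92
Fenby→Knoll→Ash→Ivy→Cedar→Fenby: 25+16+21+3+27 = 92
Fenby→Knoll→Cedar→Ash→Ivy→Fenby: 25+4+18+21+30 = 98
Fenby→Knoll→Cedar→Ivy→Ash→Fenby: 25+4+3+21+9 = 62
Fenby→Knoll→Ivy→Ash→Cedar→Fenby: 25+5+21+18+27 = 96
Fenby→Knoll→Ivy→Cedar→Ash→Fenby: 25+5+3+18+9 = 60
Fenby→Ash→Knoll→Cedar→Ivy→Fenby: 9+16+4+3+30 = 62
Fenby→Ash→Knoll→Ivy→Cedar→Fenby: 9+16+5+3+27 = 60
Fenby→Ash→Cedar→Knoll→Ivy→Fenby: 9+18+4+5+30 = 66
Fenby→Ash→Ivy→Knoll→Cedar→Fenby: 9+21+5+4+27 = 66
Fenby→Cedar→Knoll→Ash→Ivy→Fenby: 27+4+16+21+30 = 98
Fenby→Cedar→Ash→Knoll→Ivy→Fenby: 27+18+16+5+30 = 96
The minimum is 60.
One optimal route: Fenby → Knoll → Ivy → Cedar → Ash → Fenby (or its reverse).

Minimum total distance: 60.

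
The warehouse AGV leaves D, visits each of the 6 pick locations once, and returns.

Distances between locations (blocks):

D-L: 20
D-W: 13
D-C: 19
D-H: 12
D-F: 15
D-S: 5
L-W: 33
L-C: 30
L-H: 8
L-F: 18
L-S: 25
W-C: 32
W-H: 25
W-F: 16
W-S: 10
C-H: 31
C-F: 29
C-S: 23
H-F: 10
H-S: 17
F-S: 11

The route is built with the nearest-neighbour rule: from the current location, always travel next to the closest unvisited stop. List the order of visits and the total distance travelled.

Nearest-neighbour total = 98 blocks; route D → S → W → F → H → L → C → D.

From D: distances to unvisited — S=5, H=12, W=13, F=15, C=19, L=20. Nearest is S (5).
From S: distances to unvisited — W=10, F=11, H=17, C=23, L=25. Nearest is W (10).
From W: distances to unvisited — F=16, H=25, C=32, L=33. Nearest is F (16).
From F: distances to unvisited — H=10, L=18, C=29. Nearest is H (10).
From H: distances to unvisited — L=8, C=31. Nearest is L (8).
From L: distances to unvisited — C=30. Nearest is C (30).
Return C→D: 19.
Total = 5 + 10 + 16 + 10 + 8 + 30 + 19 = 98.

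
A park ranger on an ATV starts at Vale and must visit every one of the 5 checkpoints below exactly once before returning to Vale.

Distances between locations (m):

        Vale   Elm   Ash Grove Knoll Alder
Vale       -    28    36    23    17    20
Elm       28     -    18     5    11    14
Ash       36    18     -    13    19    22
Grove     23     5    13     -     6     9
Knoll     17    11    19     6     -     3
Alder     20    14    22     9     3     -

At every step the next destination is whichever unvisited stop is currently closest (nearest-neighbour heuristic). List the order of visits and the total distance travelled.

88 m along Vale → Knoll → Alder → Grove → Elm → Ash → Vale.

From Vale: distances to unvisited — Knoll=17, Alder=20, Grove=23, Elm=28, Ash=36. Nearest is Knoll (17).
From Knoll: distances to unvisited — Alder=3, Grove=6, Elm=11, Ash=19. Nearest is Alder (3).
From Alder: distances to unvisited — Grove=9, Elm=14, Ash=22. Nearest is Grove (9).
From Grove: distances to unvisited — Elm=5, Ash=13. Nearest is Elm (5).
From Elm: distances to unvisited — Ash=18. Nearest is Ash (18).
Return Ash→Vale: 36.
Total = 17 + 3 + 9 + 5 + 18 + 36 = 88.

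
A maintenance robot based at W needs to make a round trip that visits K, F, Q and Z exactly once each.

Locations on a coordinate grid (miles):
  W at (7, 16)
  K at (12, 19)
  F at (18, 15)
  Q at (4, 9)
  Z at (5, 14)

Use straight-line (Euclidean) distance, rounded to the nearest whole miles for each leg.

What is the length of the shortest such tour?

W→K→F→Q→Z→W: 6+7+15+5+3 = 36
W→K→F→Z→Q→W: 6+7+13+5+8 = 39
W→K→Q→F→Z→W: 6+13+15+13+3 = 50
W→K→Q→Z→F→W: 6+13+5+13+11 = 48
W→K→Z→F→Q→W: 6+9+13+15+8 = 51
W→K→Z→Q→F→W: 6+9+5+15+11 = 46
W→F→K→Q→Z→W: 11+7+13+5+3 = 39
W→F→K→Z→Q→W: 11+7+9+5+8 = 40
W→F→Q→K→Z→W: 11+15+13+9+3 = 51
W→F→Z→K→Q→W: 11+13+9+13+8 = 54
W→Q→K→F→Z→W: 8+13+7+13+3 = 44
W→Q→F→K→Z→W: 8+15+7+9+3 = 42
The minimum is 36.
One optimal route: W → K → F → Q → Z → W (or its reverse).

Minimum total distance: 36 miles.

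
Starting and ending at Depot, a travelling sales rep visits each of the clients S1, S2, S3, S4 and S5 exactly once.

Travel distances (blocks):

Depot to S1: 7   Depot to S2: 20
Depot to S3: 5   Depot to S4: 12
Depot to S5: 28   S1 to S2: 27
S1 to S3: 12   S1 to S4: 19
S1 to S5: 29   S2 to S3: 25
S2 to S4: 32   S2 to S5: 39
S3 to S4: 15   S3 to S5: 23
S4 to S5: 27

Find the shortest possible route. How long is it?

Depot → S1 → S2 → S3 → S4 → S5 → Depot: 7+27+25+15+27+28 = 129
Depot → S1 → S2 → S3 → S5 → S4 → Depot: 7+27+25+23+27+12 = 121
Depot → S1 → S2 → S4 → S3 → S5 → Depot: 7+27+32+15+23+28 = 132
Depot → S1 → S2 → S4 → S5 → S3 → Depot: 7+27+32+27+23+5 = 121
Depot → S1 → S2 → S5 → S3 → S4 → Depot: 7+27+39+23+15+12 = 123
Depot → S1 → S2 → S5 → S4 → S3 → Depot: 7+27+39+27+15+5 = 120
Depot → S1 → S3 → S2 → S4 → S5 → Depot: 7+12+25+32+27+28 = 131
Depot → S1 → S3 → S2 → S5 → S4 → Depot: 7+12+25+39+27+12 = 122
Depot → S1 → S3 → S4 → S2 → S5 → Depot: 7+12+15+32+39+28 = 133
Depot → S1 → S3 → S4 → S5 → S2 → Depot: 7+12+15+27+39+20 = 120
Depot → S1 → S3 → S5 → S2 → S4 → Depot: 7+12+23+39+32+12 = 125
Depot → S1 → S3 → S5 → S4 → S2 → Depot: 7+12+23+27+32+20 = 121
Depot → S1 → S4 → S2 → S3 → S5 → Depot: 7+19+32+25+23+28 = 134
Depot → S1 → S4 → S2 → S5 → S3 → Depot: 7+19+32+39+23+5 = 125
… (46 more)
The minimum is 120.
One optimal route: Depot → S1 → S2 → S5 → S4 → S3 → Depot (or its reverse).

120 blocks — the shortest possible round trip.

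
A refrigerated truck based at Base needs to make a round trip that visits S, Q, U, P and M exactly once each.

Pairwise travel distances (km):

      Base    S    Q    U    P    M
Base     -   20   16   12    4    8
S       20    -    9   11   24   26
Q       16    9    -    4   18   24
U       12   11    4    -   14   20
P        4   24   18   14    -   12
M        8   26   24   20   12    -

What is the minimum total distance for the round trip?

Minimum total distance: 65 km.

Base-S-Q-U-P-M-Base: 20+9+4+14+12+8 = 67
Base-S-Q-U-M-P-Base: 20+9+4+20+12+4 = 69
Base-S-Q-P-U-M-Base: 20+9+18+14+20+8 = 89
Base-S-Q-P-M-U-Base: 20+9+18+12+20+12 = 91
Base-S-Q-M-U-P-Base: 20+9+24+20+14+4 = 91
Base-S-Q-M-P-U-Base: 20+9+24+12+14+12 = 91
Base-S-U-Q-P-M-Base: 20+11+4+18+12+8 = 73
Base-S-U-Q-M-P-Base: 20+11+4+24+12+4 = 75
Base-S-U-P-Q-M-Base: 20+11+14+18+24+8 = 95
Base-S-U-P-M-Q-Base: 20+11+14+12+24+16 = 97
Base-S-U-M-Q-P-Base: 20+11+20+24+18+4 = 97
Base-S-U-M-P-Q-Base: 20+11+20+12+18+16 = 97
Base-S-P-Q-U-M-Base: 20+24+18+4+20+8 = 94
Base-S-P-Q-M-U-Base: 20+24+18+24+20+12 = 118
… (46 more)
Base-P-U-Q-S-M-Base: 4+14+4+9+26+8 = 65  ← best
The minimum is 65.
One optimal route: Base → P → U → Q → S → M → Base (or its reverse).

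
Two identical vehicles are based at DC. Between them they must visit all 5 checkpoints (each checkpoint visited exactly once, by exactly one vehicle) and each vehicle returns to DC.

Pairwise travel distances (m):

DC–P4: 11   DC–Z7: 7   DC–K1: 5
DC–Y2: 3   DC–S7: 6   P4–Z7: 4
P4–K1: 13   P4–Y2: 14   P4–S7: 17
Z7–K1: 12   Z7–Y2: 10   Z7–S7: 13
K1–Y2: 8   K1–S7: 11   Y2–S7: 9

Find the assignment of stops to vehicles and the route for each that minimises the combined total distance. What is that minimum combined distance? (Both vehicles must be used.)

There are 2^4 − 1 = 15 ways to divide the 5 stops into two non-empty groups. For each, the best each vehicle can do is its own shortest tour through its group:
  {P4} + {Z7, K1, Y2, S7}: 22 + 42 = 64
  {Z7} + {P4, K1, Y2, S7}: 14 + 47 = 61
  {P4, Z7} + {K1, Y2, S7}: 22 + 28 = 50
  {K1} + {P4, Z7, Y2, S7}: 10 + 40 = 50
  {P4, K1} + {Z7, Y2, S7}: 29 + 32 = 61
  {Z7, K1} + {P4, Y2, S7}: 24 + 40 = 64
  … (15 splits in total)
  {P4, Z7, K1} + {Y2, S7}: 29 + 18 = 47  ← best
Best: vehicle 1 DC → Z7 → P4 → K1 → DC = 29; vehicle 2 DC → Y2 → S7 → DC = 18; combined 47.

47 m — the smallest possible combined total.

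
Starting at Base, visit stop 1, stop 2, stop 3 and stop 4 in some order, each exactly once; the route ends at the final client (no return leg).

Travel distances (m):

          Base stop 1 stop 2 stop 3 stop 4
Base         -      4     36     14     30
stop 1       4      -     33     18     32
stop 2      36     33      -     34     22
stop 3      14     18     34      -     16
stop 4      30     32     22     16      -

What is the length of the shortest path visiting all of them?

There are 4! = 24 possible orderings.
Base→stop 1→stop 2→stop 3→stop 4: 4+33+34+16 = 87
Base→stop 1→stop 2→stop 4→stop 3: 4+33+22+16 = 75
Base→stop 1→stop 3→stop 2→stop 4: 4+18+34+22 = 78
Base→stop 1→stop 3→stop 4→stop 2: 4+18+16+22 = 60
Base→stop 1→stop 4→stop 2→stop 3: 4+32+22+34 = 92
Base→stop 1→stop 4→stop 3→stop 2: 4+32+16+34 = 86
Base→stop 2→stop 1→stop 3→stop 4: 36+33+18+16 = 103
Base→stop 2→stop 1→stop 4→stop 3: 36+33+32+16 = 117
Base→stop 2→stop 3→stop 1→stop 4: 36+34+18+32 = 120
Base→stop 2→stop 3→stop 4→stop 1: 36+34+16+32 = 118
Base→stop 2→stop 4→stop 1→stop 3: 36+22+32+18 = 108
Base→stop 2→stop 4→stop 3→stop 1: 36+22+16+18 = 92
Base→stop 3→stop 1→stop 2→stop 4: 14+18+33+22 = 87
Base→stop 3→stop 1→stop 4→stop 2: 14+18+32+22 = 86
… (10 more)
The minimum is 60.
One shortest path: Base → stop 1 → stop 3 → stop 4 → stop 2.

Shortest open route: 60 m.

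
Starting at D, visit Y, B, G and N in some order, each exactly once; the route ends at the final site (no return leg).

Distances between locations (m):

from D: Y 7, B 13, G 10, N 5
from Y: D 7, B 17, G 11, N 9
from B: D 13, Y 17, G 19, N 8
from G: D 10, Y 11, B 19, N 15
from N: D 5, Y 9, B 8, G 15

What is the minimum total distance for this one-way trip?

Minimum one-way distance = 38 m.

There are 4! = 24 possible orderings.
D→Y→B→G→N: 7+17+19+15 = 58
D→Y→B→N→G: 7+17+8+15 = 47
D→Y→G→B→N: 7+11+19+8 = 45
D→Y→G→N→B: 7+11+15+8 = 41
D→Y→N→B→G: 7+9+8+19 = 43
D→Y→N→G→B: 7+9+15+19 = 50
D→B→Y→G→N: 13+17+11+15 = 56
D→B→Y→N→G: 13+17+9+15 = 54
D→B→G→Y→N: 13+19+11+9 = 52
D→B→G→N→Y: 13+19+15+9 = 56
D→B→N→Y→G: 13+8+9+11 = 41
D→B→N→G→Y: 13+8+15+11 = 47
D→G→Y→B→N: 10+11+17+8 = 46
D→G→Y→N→B: 10+11+9+8 = 38
… (10 more)
The minimum is 38.
One shortest path: D → G → Y → N → B.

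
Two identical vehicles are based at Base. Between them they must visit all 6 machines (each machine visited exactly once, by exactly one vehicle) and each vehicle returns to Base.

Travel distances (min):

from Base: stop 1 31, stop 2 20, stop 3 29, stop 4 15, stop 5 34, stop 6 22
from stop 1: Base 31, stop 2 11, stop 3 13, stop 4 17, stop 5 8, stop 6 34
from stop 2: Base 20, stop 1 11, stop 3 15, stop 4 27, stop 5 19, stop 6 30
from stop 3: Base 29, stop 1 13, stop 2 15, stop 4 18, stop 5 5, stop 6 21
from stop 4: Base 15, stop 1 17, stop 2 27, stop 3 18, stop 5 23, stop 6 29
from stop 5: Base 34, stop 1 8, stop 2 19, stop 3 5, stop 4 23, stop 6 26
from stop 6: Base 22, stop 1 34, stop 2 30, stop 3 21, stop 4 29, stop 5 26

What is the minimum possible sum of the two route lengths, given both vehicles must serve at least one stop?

Try each way of splitting the stops between the two vehicles (each non-empty) and, for each split, find the best tour for each vehicle:
  {stop 1} + {stop 2, stop 3, stop 4, stop 5, stop 6}: 62 + 109 = 171
  {stop 2} + {stop 1, stop 3, stop 4, stop 5, stop 6}: 40 + 88 = 128
  {stop 1, stop 2} + {stop 3, stop 4, stop 5, stop 6}: 62 + 86 = 148
  {stop 3} + {stop 1, stop 2, stop 4, stop 5, stop 6}: 58 + 109 = 167
  {stop 1, stop 3} + {stop 2, stop 4, stop 5, stop 6}: 73 + 109 = 182
  {stop 2, stop 3} + {stop 1, stop 4, stop 5, stop 6}: 64 + 88 = 152
  … (31 splits in total)
  {stop 4} + {stop 1, stop 2, stop 3, stop 5, stop 6}: 30 + 87 = 117  ← best
Best: vehicle 1 Base → stop 4 → Base = 30; vehicle 2 Base → stop 2 → stop 1 → stop 5 → stop 3 → stop 6 → Base = 87; combined 117.

117 min — the smallest possible combined total.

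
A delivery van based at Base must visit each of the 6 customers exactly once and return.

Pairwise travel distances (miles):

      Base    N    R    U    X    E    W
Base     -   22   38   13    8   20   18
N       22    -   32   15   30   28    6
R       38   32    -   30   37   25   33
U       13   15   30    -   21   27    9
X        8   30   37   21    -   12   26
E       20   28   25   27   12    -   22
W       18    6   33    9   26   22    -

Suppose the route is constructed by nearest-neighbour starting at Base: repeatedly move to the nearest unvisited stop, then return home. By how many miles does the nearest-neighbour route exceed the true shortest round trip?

From Base: X=8, U=13, W=18, E=20, N=22, R=38 → choose X (8).
From X: E=12, U=21, W=26, N=30, R=37 → choose E (12).
From E: W=22, R=25, U=27, N=28 → choose W (22).
From W: N=6, U=9, R=33 → choose N (6).
From N: U=15, R=32 → choose U (15).
From U: R=30 → choose R (30).
NN route Base → X → E → W → N → U → R → Base costs 131.
Optimal: Base → U → W → N → R → E → X → Base costs 105 (by enumerating all 360 distinct tours).
Excess = 131 − 105 = 26.

The nearest-neighbour route is 26 miles longer than optimal.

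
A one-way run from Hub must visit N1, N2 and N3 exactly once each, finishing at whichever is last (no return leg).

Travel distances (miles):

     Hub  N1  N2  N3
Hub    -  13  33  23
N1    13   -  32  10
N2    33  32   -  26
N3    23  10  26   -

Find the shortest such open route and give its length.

There are 3! = 6 possible orderings.
Hub→N1→N2→N3: 13+32+26 = 71
Hub→N1→N3→N2: 13+10+26 = 49
Hub→N2→N1→N3: 33+32+10 = 75
Hub→N2→N3→N1: 33+26+10 = 69
Hub→N3→N1→N2: 23+10+32 = 65
Hub→N3→N2→N1: 23+26+32 = 81
The minimum is 49.
One shortest path: Hub → N1 → N3 → N2.

Shortest open route: 49 miles.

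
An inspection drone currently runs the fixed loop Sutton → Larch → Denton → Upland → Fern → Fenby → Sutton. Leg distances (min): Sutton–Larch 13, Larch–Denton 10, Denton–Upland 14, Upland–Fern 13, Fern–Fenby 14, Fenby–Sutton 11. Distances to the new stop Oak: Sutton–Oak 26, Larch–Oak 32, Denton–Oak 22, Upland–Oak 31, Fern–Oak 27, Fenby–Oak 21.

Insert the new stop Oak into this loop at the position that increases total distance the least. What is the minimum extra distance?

Insertion cost between consecutive stops i–j is d(i,Oak) + d(Oak,j) − d(i,j):
  between Sutton and Larch: 26 + 32 − 13 = 45
  between Larch and Denton: 32 + 22 − 10 = 44
  between Denton and Upland: 22 + 31 − 14 = 39
  between Upland and Fern: 31 + 27 − 13 = 45
  between Fern and Fenby: 27 + 21 − 14 = 34
  between Fenby and Sutton: 21 + 26 − 11 = 36
Cheapest insertion is between Fern and Fenby, adding 34.
New total = 75 + 34 = 109.

Adding 34 min by placing Oak on the Fern–Fenby leg.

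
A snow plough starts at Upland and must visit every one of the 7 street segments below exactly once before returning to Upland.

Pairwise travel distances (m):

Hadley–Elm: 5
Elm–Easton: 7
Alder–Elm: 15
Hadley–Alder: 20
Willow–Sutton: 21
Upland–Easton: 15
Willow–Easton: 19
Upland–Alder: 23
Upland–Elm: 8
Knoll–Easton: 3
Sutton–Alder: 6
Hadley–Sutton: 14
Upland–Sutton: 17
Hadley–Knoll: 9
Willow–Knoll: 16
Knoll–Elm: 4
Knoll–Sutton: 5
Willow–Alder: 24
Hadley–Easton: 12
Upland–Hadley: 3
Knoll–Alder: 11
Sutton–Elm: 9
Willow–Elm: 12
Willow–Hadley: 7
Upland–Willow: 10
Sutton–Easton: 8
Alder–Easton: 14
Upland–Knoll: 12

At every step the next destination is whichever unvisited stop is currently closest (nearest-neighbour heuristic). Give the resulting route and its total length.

Nearest-neighbour total = 63 m; route Upland → Hadley → Elm → Knoll → Easton → Sutton → Alder → Willow → Upland.

Upland → [Hadley:3 / Elm:8 / Willow:10 / Knoll:12 / Easton:15 / Sutton:17 / Alder:23] → Hadley (3)
Hadley → [Elm:5 / Willow:7 / Knoll:9 / Easton:12 / Sutton:14 / Alder:20] → Elm (5)
Elm → [Knoll:4 / Easton:7 / Sutton:9 / Willow:12 / Alder:15] → Knoll (4)
Knoll → [Easton:3 / Sutton:5 / Alder:11 / Willow:16] → Easton (3)
Easton → [Sutton:8 / Alder:14 / Willow:19] → Sutton (8)
Sutton → [Alder:6 / Willow:21] → Alder (6)
Alder → [Willow:24] → Willow (24)
Return Willow→Upland: 10.
Total = 3 + 5 + 4 + 3 + 8 + 6 + 24 + 10 = 63.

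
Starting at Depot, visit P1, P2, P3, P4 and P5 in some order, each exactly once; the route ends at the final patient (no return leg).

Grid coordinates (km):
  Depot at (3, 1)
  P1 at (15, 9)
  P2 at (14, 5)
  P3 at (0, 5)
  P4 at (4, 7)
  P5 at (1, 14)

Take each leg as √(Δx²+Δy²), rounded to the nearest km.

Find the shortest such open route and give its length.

Shortest open route: 36 km.

There are 5! = 120 possible orderings.
Depot → P1 → P2 → P3 → P4 → P5: 14+4+14+4+8 = 44
Depot → P1 → P2 → P3 → P5 → P4: 14+4+14+9+8 = 49
Depot → P1 → P2 → P4 → P3 → P5: 14+4+10+4+9 = 41
Depot → P1 → P2 → P4 → P5 → P3: 14+4+10+8+9 = 45
Depot → P1 → P2 → P5 → P3 → P4: 14+4+16+9+4 = 47
Depot → P1 → P2 → P5 → P4 → P3: 14+4+16+8+4 = 46
Depot → P1 → P3 → P2 → P4 → P5: 14+16+14+10+8 = 62
Depot → P1 → P3 → P2 → P5 → P4: 14+16+14+16+8 = 68
Depot → P1 → P3 → P4 → P2 → P5: 14+16+4+10+16 = 60
Depot → P1 → P3 → P4 → P5 → P2: 14+16+4+8+16 = 58
Depot → P1 → P3 → P5 → P2 → P4: 14+16+9+16+10 = 65
Depot → P1 → P3 → P5 → P4 → P2: 14+16+9+8+10 = 57
Depot → P1 → P4 → P2 → P3 → P5: 14+11+10+14+9 = 58
Depot → P1 → P4 → P2 → P5 → P3: 14+11+10+16+9 = 60
… (106 more)
Depot → P3 → P4 → P5 → P1 → P2: 5+4+8+15+4 = 36  ← best
The minimum is 36.
One shortest path: Depot → P3 → P4 → P5 → P1 → P2.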